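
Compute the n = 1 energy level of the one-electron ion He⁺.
-54.423 eV

For hydrogen-like ions, the energy levels scale with Z²:
E_n = -13.6057 Z² / n² eV

For He⁺ (Z = 2) at n = 1:
E_1 = -13.6057 × 2² / 1²
E_1 = -13.6057 × 4 / 1
E_1 = -54.4228 / 1
E_1 = -54.423 eV

The energy is 4 times more negative than hydrogen at the same n due to the stronger nuclear charge.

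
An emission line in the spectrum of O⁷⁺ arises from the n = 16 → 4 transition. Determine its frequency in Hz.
1.2337e+16 Hz

First, find the transition energy:
E_16 = -13.6057 × 8² / 16² = -3.4014250 eV
E_4 = -13.6057 × 8² / 4² = -54.4228000 eV
|ΔE| = |E_4 - E_16| = 51.0213750 eV

Convert to Joules: E = 51.0213750 eV × (1.602177 × 10⁻¹⁹ J/eV) = 8.174527e-18 J

Using E = hf:
f = E/h = 8.174527e-18 J / (6.62607 × 10⁻³⁴ J·s)
f = 1.2337e+16 Hz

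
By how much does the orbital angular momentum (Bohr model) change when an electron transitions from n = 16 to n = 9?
7.38e-34 J·s (or 7ℏ)

In the Bohr model, L_n = nℏ where ℏ = 1.0546e-34 J·s.

L_16 = 16ℏ = 1.6874e-33 J·s
L_9 = 9ℏ = 9.4914e-34 J·s

ΔL = L_16 - L_9 = (16 - 9)ℏ = 7ℏ
ΔL = 7 × 1.0546e-34 J·s = 7.38e-34 J·s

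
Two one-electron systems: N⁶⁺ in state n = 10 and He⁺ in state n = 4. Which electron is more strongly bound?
N⁶⁺ at n = 10 (E = -6.666793 eV)

Using E_n = -13.6057 Z² / n² eV:

N⁶⁺ (Z = 7) at n = 10:
E = -13.6057 × 7² / 10² = -13.6057 × 49 / 100 = -6.666793000 eV

He⁺ (Z = 2) at n = 4:
E = -13.6057 × 2² / 4² = -13.6057 × 4 / 16 = -3.401425000 eV

Since -6.666793000 eV < -3.401425000 eV,
N⁶⁺ at n = 10 is more tightly bound (requires more energy to ionize).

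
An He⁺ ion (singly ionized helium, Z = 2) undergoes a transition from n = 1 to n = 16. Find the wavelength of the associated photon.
22.87 nm

First, find the transition energy using E_n = -13.6057 Z² / n² eV:
E_1 = -13.6057 × 2² / 1² = -54.4228 eV
E_16 = -13.6057 × 2² / 16² = -0.2126 eV

Photon energy: |ΔE| = |E_16 - E_1| = 54.2102 eV

Convert to wavelength using E = hc/λ with hc = 1239.84 eV·nm:
λ = hc/E = 1239.84 eV·nm / 54.2102 eV
λ = 22.87 nm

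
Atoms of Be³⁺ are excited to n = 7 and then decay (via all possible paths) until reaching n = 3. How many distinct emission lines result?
10

The electron can occupy levels n = 3, 4, ..., 7 during de-excitation — that is m = 7 - 3 + 1 = 5 distinct levels.

The number of distinct spectral lines equals the number of ways to choose 2 of these m levels (each pair gives one possible emission transition):

Number of lines = m(m-1)/2 = 5×4/2 = 10

These correspond to all possible transitions between the 5 levels:
7 → 6, 7 → 5, 7 → 4, 7 → 3, 6 → 5, 6 → 4, 6 → 3, 5 → 4...

Each transition produces a photon with a unique energy (and thus wavelength). This count does not depend on Z.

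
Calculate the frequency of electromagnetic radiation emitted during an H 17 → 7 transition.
5.58e+13 Hz

First, find the transition energy:
E_17 = -13.6057 / 17² = -0.047079 eV
E_7 = -13.6057 / 7² = -0.277667 eV
|ΔE| = |E_7 - E_17| = 0.230588 eV

Convert to Joules: E = 0.230588 eV × (1.602177 × 10⁻¹⁹ J/eV) = 3.6944e-20 J

Using E = hf:
f = E/h = 3.6944e-20 J / (6.62607 × 10⁻³⁴ J·s)
f = 5.58e+13 Hz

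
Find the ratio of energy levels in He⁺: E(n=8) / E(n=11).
1.890625

Using E_n = -13.6057 Z² / n² eV with Z = 2:

E_8 = -13.6057 × 2² / 8² = -54.4228 / 64 = -0.8503562500 eV
E_11 = -13.6057 × 2² / 11² = -54.4228 / 121 = -0.4497752066 eV

The ratio is:
E_8/E_11 = (-0.8503562500) / (-0.4497752066)
E_8/E_11 = (-54.4228/64) / (-54.4228/121)
E_8/E_11 = 121/64
E_8/E_11 = 1.890625
(Note: the Z² factors cancel in the ratio.)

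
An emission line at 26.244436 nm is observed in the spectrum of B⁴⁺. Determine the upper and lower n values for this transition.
n = 3 → n = 2

First, find the photon energy from the wavelength (hc = 1239.84 eV·nm):
E = hc/λ = 1239.84 eV·nm / 26.244436 nm = 47.242014 eV

The energy levels of B⁴⁺ satisfy E_n = -13.6057 × 5² / n² eV, so an emission n_i → n_f releases
ΔE = 13.6057 × 5² × (1/n_f² − 1/n_i²) eV.

Setting ΔE equal to the photon energy:
1/n_f² − 1/n_i² = 47.242014 / (13.6057 × 5²) = 0.13888889

Since 1/n_i² must be positive, we need 1/n_f² > 0.13888889, i.e. n_f ≤ 2. For each allowed n_f, solve n_i = (1/n_f² − 0.13888889)^(−1/2) and check whether it is a whole number:
  n_f = 1: 1/n_i² = 1.00000000 − 0.13888889 = 0.86111111 → n_i = 1.078  (not an integer) ✗
  n_f = 2: 1/n_i² = 0.25000000 − 0.13888889 = 0.11111111 → n_i = 3.000  → integer, n_i = 3 ✓

Only n_f = 2 gives an integer upper level, n_i = 3.

The transition is from n = 3 to n = 2 (emission).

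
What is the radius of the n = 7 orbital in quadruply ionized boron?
0.51859 nm (or 5.18594 Å)

The Bohr radius formula is:
r_n = n² a₀ / Z

where a₀ = 0.05291772 nm is the Bohr radius.

For B⁴⁺ (Z = 5) at n = 7:
r_7 = 7² × 0.05291772 nm / 5
r_7 = 49 × 0.05291772 nm / 5
r_7 = 2.592968 nm / 5
r_7 = 0.51859 nm

The electron orbits at approximately 0.51859 nm from the nucleus.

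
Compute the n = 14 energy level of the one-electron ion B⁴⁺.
-1.7354 eV

For hydrogen-like ions, the energy levels scale with Z²:
E_n = -13.6057 Z² / n² eV

For B⁴⁺ (Z = 5) at n = 14:
E_14 = -13.6057 × 5² / 14²
E_14 = -13.6057 × 25 / 196
E_14 = -340.1425 / 196
E_14 = -1.7354 eV

The energy is 25 times more negative than hydrogen at the same n due to the stronger nuclear charge.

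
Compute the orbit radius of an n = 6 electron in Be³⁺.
0.4763 nm (or 4.7626 Å)

The Bohr radius formula is:
r_n = n² a₀ / Z

where a₀ = 0.0529177 nm is the Bohr radius.

For Be³⁺ (Z = 4) at n = 6:
r_6 = 6² × 0.0529177 nm / 4
r_6 = 36 × 0.0529177 nm / 4
r_6 = 1.90504 nm / 4
r_6 = 0.4763 nm

The electron orbits at approximately 0.4763 nm from the nucleus.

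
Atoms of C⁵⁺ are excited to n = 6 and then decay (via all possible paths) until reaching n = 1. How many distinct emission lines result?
15

The electron can occupy levels n = 1, 2, ..., 6 during de-excitation — that is m = 6 - 1 + 1 = 6 distinct levels.

The number of distinct spectral lines equals the number of ways to choose 2 of these m levels (each pair gives one possible emission transition):

Number of lines = m(m-1)/2 = 6×5/2 = 15

These correspond to all possible transitions between the 6 levels:
6 → 5, 6 → 4, 6 → 3, 6 → 2, 6 → 1, 5 → 4, 5 → 3, 5 → 2...

Each transition produces a photon with a unique energy (and thus wavelength). This count does not depend on Z.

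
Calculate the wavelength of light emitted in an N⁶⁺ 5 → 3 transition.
26.15238 nm

First, find the transition energy using E_n = -13.6057 Z² / n² eV:
E_5 = -13.6057 × 7² / 5² = -26.6671720 eV
E_3 = -13.6057 × 7² / 3² = -74.0754778 eV

Photon energy: |ΔE| = |E_3 - E_5| = 47.4083058 eV

Convert to wavelength using E = hc/λ with hc = 1239.84 eV·nm:
λ = hc/E = 1239.84 eV·nm / 47.4083058 eV
λ = 26.15238 nm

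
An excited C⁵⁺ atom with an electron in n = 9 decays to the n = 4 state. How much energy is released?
24.57 eV

The energy levels are E_n = -13.6057 Z² eV / n².

Energy at n = 9: E_9 = -13.6057 × 6² / 9² = -6.04698 eV
Energy at n = 4: E_4 = -13.6057 × 6² / 4² = -30.61283 eV

For emission (electron falling to lower state), the photon energy is:
E_photon = E_9 - E_4 = |-6.04698 - (-30.61283)|
E_photon = 24.57 eV

This energy is carried away by the emitted photon.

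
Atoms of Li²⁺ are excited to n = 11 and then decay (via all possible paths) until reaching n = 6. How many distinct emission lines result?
15

The electron can occupy levels n = 6, 7, ..., 11 during de-excitation — that is m = 11 - 6 + 1 = 6 distinct levels.

The number of distinct spectral lines equals the number of ways to choose 2 of these m levels (each pair gives one possible emission transition):

Number of lines = m(m-1)/2 = 6×5/2 = 15

These correspond to all possible transitions between the 6 levels:
11 → 10, 11 → 9, 11 → 8, 11 → 7, 11 → 6, 10 → 9, 10 → 8, 10 → 7...

Each transition produces a photon with a unique energy (and thus wavelength). This count does not depend on Z.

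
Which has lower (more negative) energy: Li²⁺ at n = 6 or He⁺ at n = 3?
He⁺ at n = 3 (E = -6.046978 eV)

Using E_n = -13.6057 Z² / n² eV:

Li²⁺ (Z = 3) at n = 6:
E = -13.6057 × 3² / 6² = -13.6057 × 9 / 36 = -3.401425000 eV

He⁺ (Z = 2) at n = 3:
E = -13.6057 × 2² / 3² = -13.6057 × 4 / 9 = -6.046977778 eV

Since -6.046977778 eV < -3.401425000 eV,
He⁺ at n = 3 is more tightly bound (requires more energy to ionize).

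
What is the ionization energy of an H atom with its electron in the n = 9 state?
0.16797 eV

The ionization energy is the energy needed to remove the electron completely (n → ∞).

For hydrogen, E_n = -13.6057 eV / n².

At n = 9: E_9 = -13.6057 / 9² = -0.16797160 eV
At n = ∞: E_∞ = 0 eV

Ionization energy = E_∞ - E_9 = 0 - (-0.16797160) = 0.16797160 eV
Ionization energy ≈ 0.16797 eV

This is also called the binding energy of the electron in state n = 9.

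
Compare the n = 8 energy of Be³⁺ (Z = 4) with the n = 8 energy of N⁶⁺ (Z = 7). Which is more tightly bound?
N⁶⁺ at n = 8 (E = -10.42 eV)

Using E_n = -13.6057 Z² / n² eV:

Be³⁺ (Z = 4) at n = 8:
E = -13.6057 × 4² / 8² = -13.6057 × 16 / 64 = -3.40143 eV

N⁶⁺ (Z = 7) at n = 8:
E = -13.6057 × 7² / 8² = -13.6057 × 49 / 64 = -10.41686 eV

Since -10.41686 eV < -3.40143 eV,
N⁶⁺ at n = 8 is more tightly bound (requires more energy to ionize).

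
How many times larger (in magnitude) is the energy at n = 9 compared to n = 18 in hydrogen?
4.00000

Using E_n = -13.6057 Z² / n² eV with Z = 1:

E_9 = -13.6057 / 9² = -13.6057 / 81 = -0.16797160494 eV
E_18 = -13.6057 / 18² = -13.6057 / 324 = -0.04199290123 eV

The ratio is:
E_9/E_18 = (-0.16797160494) / (-0.04199290123)
E_9/E_18 = (-13.6057/81) / (-13.6057/324)
E_9/E_18 = 324/81
E_9/E_18 = 4.00000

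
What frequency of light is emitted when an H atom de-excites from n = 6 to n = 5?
4.02092e+13 Hz

First, find the transition energy:
E_6 = -13.6057 / 6² = -0.377936111 eV
E_5 = -13.6057 / 5² = -0.544228000 eV
|ΔE| = |E_5 - E_6| = 0.166291889 eV

Convert to Joules: E = 0.166291889 eV × (1.602177 × 10⁻¹⁹ J/eV) = 2.6642904e-20 J

Using E = hf:
f = E/h = 2.6642904e-20 J / (6.62607 × 10⁻³⁴ J·s)
f = 4.02092e+13 Hz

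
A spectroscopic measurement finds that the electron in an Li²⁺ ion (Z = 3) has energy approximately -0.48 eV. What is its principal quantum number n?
n = 16

The exact energy levels follow E_n = -13.6057 Z² / n² eV with Z = 3.

The measured value (-0.48 eV) is reported to only 2 significant figures, so we must test candidate n values and see which one matches to that precision.

Candidate energies:
  n = 14:  E = -13.6057 × 3² / 14² = -0.62475 eV
  n = 15:  E = -13.6057 × 3² / 15² = -0.54423 eV
  n = 16:  E = -13.6057 × 3² / 16² = -0.47833 eV  ← matches
  n = 17:  E = -13.6057 × 3² / 17² = -0.42371 eV
  n = 18:  E = -13.6057 × 3² / 18² = -0.37794 eV

Checking against the measurement of -0.48 eV (2 sig figs), only n = 16 agrees:
E_16 = -0.47833 eV, which rounds to -0.48 eV ✓

Therefore n = 16.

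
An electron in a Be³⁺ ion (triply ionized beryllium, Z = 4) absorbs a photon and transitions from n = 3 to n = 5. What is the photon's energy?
15.480 eV

The energy levels of a hydrogen-like atom are E_n = -13.6057 Z² eV / n².

Energy at n = 3: E_3 = -13.6057 × 4² / 3² = -24.187911 eV
Energy at n = 5: E_5 = -13.6057 × 4² / 5² = -8.707648 eV

The excitation energy is the difference:
ΔE = E_5 - E_3
ΔE = -8.707648 - (-24.187911)
ΔE = 15.480 eV

Since this is positive, energy must be absorbed (photon absorption).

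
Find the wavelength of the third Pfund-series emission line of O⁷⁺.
58.4144 nm

The lines of a series are numbered from the longest wavelength (smallest ΔE) outward; the third line is the transition from n = n_f + 3 to n_f.
The Pfund series has all transitions ending at n_f = 5.

For O⁷⁺ (Z = 8), the third line (γ-line) is the jump from n = 8 to n = 5:
E_8 = -13.6057 × 8² / 8² = -13.605700 eV
E_5 = -13.6057 × 8² / 5² = -34.830592 eV
ΔE = E_8 - E_5 = 21.224892 eV

λ = hc/E = 1239.84 eV·nm / 21.224892 eV
λ = 58.4144 nm

This is the γ-line of the Pfund series in O⁷⁺.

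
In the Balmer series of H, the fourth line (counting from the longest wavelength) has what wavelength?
410.07 nm

The lines of a series are numbered from the longest wavelength (smallest ΔE) outward; the fourth line is the transition from n = n_f + 4 to n_f.
The Balmer series has all transitions ending at n_f = 2.

For H, the fourth line (δ-line) is the jump from n = 6 to n = 2:
E_6 = -13.6057 / 6² = -0.377936 eV
E_2 = -13.6057 / 2² = -3.401425 eV
ΔE = E_6 - E_2 = 3.023489 eV

λ = hc/E = 1239.84 eV·nm / 3.023489 eV
λ = 410.07 nm

This is the δ-line of the Balmer series in H.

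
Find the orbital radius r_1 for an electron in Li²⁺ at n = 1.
0.0176 nm (or 0.1764 Å)

The Bohr radius formula is:
r_n = n² a₀ / Z

where a₀ = 0.0529177 nm is the Bohr radius.

For Li²⁺ (Z = 3) at n = 1:
r_1 = 1² × 0.0529177 nm / 3
r_1 = 1 × 0.0529177 nm / 3
r_1 = 0.05292 nm / 3
r_1 = 0.0176 nm

The electron orbits at approximately 0.0176 nm from the nucleus.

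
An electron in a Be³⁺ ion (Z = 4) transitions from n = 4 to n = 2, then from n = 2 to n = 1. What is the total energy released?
204.0855 eV

The energy levels of Be³⁺ are E_n = -13.6057 × 4² / n² eV.

First transition (4 → 2):
ΔE₁ = |E_2 - E_4|
ΔE₁ = |-54.4228000000 - (-13.6057000000)| = 40.8171000 eV

Second transition (2 → 1):
ΔE₂ = |E_1 - E_2|
ΔE₂ = |-217.6912000000 - (-54.4228000000)| = 163.2684000 eV

Total energy released:
E_total = ΔE₁ + ΔE₂ = 40.8171000 + 163.2684000 = 204.0855 eV

Note: This equals the direct transition 4 → 1: 204.0855 eV ✓
Energy is conserved regardless of the path taken.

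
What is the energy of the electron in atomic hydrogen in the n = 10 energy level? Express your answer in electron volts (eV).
-0.14 eV

The energy levels of a hydrogen-like atom are given by:
E_n = -13.6057 eV / n²

For n = 10:
E_10 = -13.6057 eV / 10²
E_10 = -13.6057 eV / 100
E_10 = -0.14 eV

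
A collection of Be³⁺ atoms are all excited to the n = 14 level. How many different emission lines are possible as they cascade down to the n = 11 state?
6

The electron can occupy levels n = 11, 12, ..., 14 during de-excitation — that is m = 14 - 11 + 1 = 4 distinct levels.

The number of distinct spectral lines equals the number of ways to choose 2 of these m levels (each pair gives one possible emission transition):

Number of lines = m(m-1)/2 = 4×3/2 = 6

These correspond to all possible transitions between the 4 levels:
14 → 13, 14 → 12, 14 → 11, 13 → 12, 13 → 11, 12 → 11

Each transition produces a photon with a unique energy (and thus wavelength). This count does not depend on Z.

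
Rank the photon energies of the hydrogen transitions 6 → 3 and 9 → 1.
9 → 1

Calculate the energy for each transition:

Transition 6 → 3:
ΔE₁ = |E_3 - E_6| = |-13.6057/3² - (-13.6057/6²)|
ΔE₁ = |-1.5117444444 - (-0.3779361111)| = 1.1338083 eV

Transition 9 → 1:
ΔE₂ = |E_1 - E_9| = |-13.6057/1² - (-13.6057/9²)|
ΔE₂ = |-13.6057000000 - (-0.1679716049)| = 13.4377284 eV

Since 13.4377284 eV > 1.1338083 eV, the transition 9 → 1 emits the more energetic photon.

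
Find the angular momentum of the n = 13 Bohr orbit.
1.371e-33 J·s (or 13ℏ)

In the Bohr model, angular momentum is quantized:
L = nℏ

where ℏ = h/(2π) = 1.05457e-34 J·s

For n = 13:
L = 13 × 1.05457e-34 J·s
L = 1.371e-33 J·s

This can also be written as L = 13ℏ.
The angular momentum is an integer multiple of the reduced Planck constant.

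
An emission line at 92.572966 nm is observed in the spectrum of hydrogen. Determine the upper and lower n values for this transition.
n = 8 → n = 1

First, find the photon energy from the wavelength (hc = 1239.84 eV·nm):
E = hc/λ = 1239.84 eV·nm / 92.572966 nm = 13.393111 eV

The energy levels of hydrogen satisfy E_n = -13.6057 / n² eV, so an emission n_i → n_f releases
ΔE = 13.6057 × (1/n_f² − 1/n_i²) eV.

Setting ΔE equal to the photon energy:
1/n_f² − 1/n_i² = 13.393111 / 13.6057 = 0.98437500

Since 1/n_i² must be positive, we need 1/n_f² > 0.98437500, i.e. n_f ≤ 1. For each allowed n_f, solve n_i = (1/n_f² − 0.98437500)^(−1/2) and check whether it is a whole number:
  n_f = 1: 1/n_i² = 1.00000000 − 0.98437500 = 0.01562500 → n_i = 8.000  → integer, n_i = 8 ✓

Only n_f = 1 gives an integer upper level, n_i = 8.

The transition is from n = 8 to n = 1 (emission).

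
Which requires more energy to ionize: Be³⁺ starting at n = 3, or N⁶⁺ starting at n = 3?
N⁶⁺ at n = 3 (E = -74.07548 eV)

Using E_n = -13.6057 Z² / n² eV:

Be³⁺ (Z = 4) at n = 3:
E = -13.6057 × 4² / 3² = -13.6057 × 16 / 9 = -24.18791111 eV

N⁶⁺ (Z = 7) at n = 3:
E = -13.6057 × 7² / 3² = -13.6057 × 49 / 9 = -74.07547778 eV

Since -74.07547778 eV < -24.18791111 eV,
N⁶⁺ at n = 3 is more tightly bound (requires more energy to ionize).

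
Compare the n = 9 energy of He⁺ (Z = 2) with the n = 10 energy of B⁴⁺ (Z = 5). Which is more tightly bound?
B⁴⁺ at n = 10 (E = -3.40143 eV)

Using E_n = -13.6057 Z² / n² eV:

He⁺ (Z = 2) at n = 9:
E = -13.6057 × 2² / 9² = -13.6057 × 4 / 81 = -0.67188642 eV

B⁴⁺ (Z = 5) at n = 10:
E = -13.6057 × 5² / 10² = -13.6057 × 25 / 100 = -3.40142500 eV

Since -3.40142500 eV < -0.67188642 eV,
B⁴⁺ at n = 10 is more tightly bound (requires more energy to ionize).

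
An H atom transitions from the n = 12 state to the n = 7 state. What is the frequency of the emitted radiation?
4.4294e+13 Hz

First, find the transition energy:
E_12 = -13.6057 / 12² = -0.09448403 eV
E_7 = -13.6057 / 7² = -0.27766735 eV
|ΔE| = |E_7 - E_12| = 0.18318332 eV

Convert to Joules: E = 0.18318332 eV × (1.602177 × 10⁻¹⁹ J/eV) = 2.934921e-20 J

Using E = hf:
f = E/h = 2.934921e-20 J / (6.62607 × 10⁻³⁴ J·s)
f = 4.4294e+13 Hz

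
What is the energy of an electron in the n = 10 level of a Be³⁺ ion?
-2.17691 eV

For hydrogen-like ions, the energy levels scale with Z²:
E_n = -13.6057 Z² / n² eV

For Be³⁺ (Z = 4) at n = 10:
E_10 = -13.6057 × 4² / 10²
E_10 = -13.6057 × 16 / 100
E_10 = -217.6912 / 100
E_10 = -2.17691 eV

The energy is 16 times more negative than hydrogen at the same n due to the stronger nuclear charge.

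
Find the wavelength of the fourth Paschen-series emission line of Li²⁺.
111.63 nm

The lines of a series are numbered from the longest wavelength (smallest ΔE) outward; the fourth line is the transition from n = n_f + 4 to n_f.
The Paschen series has all transitions ending at n_f = 3.

For Li²⁺ (Z = 3), the fourth line (δ-line) is the jump from n = 7 to n = 3:
E_7 = -13.6057 × 3² / 7² = -2.49901 eV
E_3 = -13.6057 × 3² / 3² = -13.60570 eV
ΔE = E_7 - E_3 = 11.10669 eV

λ = hc/E = 1239.84 eV·nm / 11.10669 eV
λ = 111.63 nm

This is the δ-line of the Paschen series in Li²⁺.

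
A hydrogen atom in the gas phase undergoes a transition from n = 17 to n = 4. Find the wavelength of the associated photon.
1543.47618 nm

First, find the transition energy using E_n = -13.6057 / n² eV:
E_17 = -13.6057 / 17² = -0.04707854671 eV
E_4 = -13.6057 / 4² = -0.85035625000 eV

Photon energy: |ΔE| = |E_4 - E_17| = 0.80327770329 eV

Convert to wavelength using E = hc/λ with hc = 1239.84 eV·nm:
λ = hc/E = 1239.84 eV·nm / 0.80327770329 eV
λ = 1543.47618 nm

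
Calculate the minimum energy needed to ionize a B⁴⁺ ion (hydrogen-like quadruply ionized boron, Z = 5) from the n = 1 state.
340.142500 eV

The ionization energy is the energy needed to remove the electron completely (n → ∞).

For a hydrogen-like ion with Z = 5, E_n = -13.6057 Z² / n² eV.

At n = 1: E_1 = -13.6057 × 5² / 1² = -340.142500000 eV
At n = ∞: E_∞ = 0 eV

Ionization energy = E_∞ - E_1 = 0 - (-340.142500000) = 340.142500000 eV
Ionization energy ≈ 340.142500 eV

This is also called the binding energy of the electron in state n = 1.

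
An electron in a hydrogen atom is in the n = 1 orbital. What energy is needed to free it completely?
13.6057 eV

The ionization energy is the energy needed to remove the electron completely (n → ∞).

For hydrogen, E_n = -13.6057 eV / n².

At n = 1: E_1 = -13.6057 / 1² = -13.6057000 eV
At n = ∞: E_∞ = 0 eV

Ionization energy = E_∞ - E_1 = 0 - (-13.6057000) = 13.6057000 eV
Ionization energy ≈ 13.6057 eV

This is also called the binding energy of the electron in state n = 1.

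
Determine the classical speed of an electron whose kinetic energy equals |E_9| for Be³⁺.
9.723e+05 m/s (or 0.3243% of c)

The binding energy at n = 9 for Be³⁺ is:
E_9 = -13.6057 × 4²/9² = -2.687546 eV
|E_9| = 2.687546 eV

Convert to Joules:
KE = 2.687546 eV × (1.602177 × 10⁻¹⁹ J/eV) = 4.30592e-19 J

Using KE = ½mv²:
v = √(2·KE/m_e)
v = √(2 × 4.30592e-19 J / 9.10938 × 10⁻³¹ kg)
v = 9.723e+05 m/s

This is approximately 0.3243% the speed of light.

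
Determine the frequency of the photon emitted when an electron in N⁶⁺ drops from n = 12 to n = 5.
5.329e+15 Hz

First, find the transition energy:
E_12 = -13.6057 × 7² / 12² = -4.62972 eV
E_5 = -13.6057 × 7² / 5² = -26.66717 eV
|ΔE| = |E_5 - E_12| = 22.03745 eV

Convert to Joules: E = 22.03745 eV × (1.602177 × 10⁻¹⁹ J/eV) = 3.53079e-18 J

Using E = hf:
f = E/h = 3.53079e-18 J / (6.62607 × 10⁻³⁴ J·s)
f = 5.329e+15 Hz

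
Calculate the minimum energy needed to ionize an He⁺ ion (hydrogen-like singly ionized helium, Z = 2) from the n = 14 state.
0.2777 eV

The ionization energy is the energy needed to remove the electron completely (n → ∞).

For a hydrogen-like ion with Z = 2, E_n = -13.6057 Z² / n² eV.

At n = 14: E_14 = -13.6057 × 2² / 14² = -0.2776673 eV
At n = ∞: E_∞ = 0 eV

Ionization energy = E_∞ - E_14 = 0 - (-0.2776673) = 0.2776673 eV
Ionization energy ≈ 0.2777 eV

This is also called the binding energy of the electron in state n = 14.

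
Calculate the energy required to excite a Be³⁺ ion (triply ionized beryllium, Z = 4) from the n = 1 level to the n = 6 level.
211.64 eV

The energy levels of a hydrogen-like atom are E_n = -13.6057 Z² eV / n².

Energy at n = 1: E_1 = -13.6057 × 4² / 1² = -217.69120 eV
Energy at n = 6: E_6 = -13.6057 × 4² / 6² = -6.04698 eV

The excitation energy is the difference:
ΔE = E_6 - E_1
ΔE = -6.04698 - (-217.69120)
ΔE = 211.64 eV

Since this is positive, energy must be absorbed (photon absorption).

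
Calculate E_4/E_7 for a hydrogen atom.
3.062500

Using E_n = -13.6057 Z² / n² eV with Z = 1:

E_4 = -13.6057 / 4² = -13.6057 / 16 = -0.850356250000 eV
E_7 = -13.6057 / 7² = -13.6057 / 49 = -0.277667346939 eV

The ratio is:
E_4/E_7 = (-0.850356250000) / (-0.277667346939)
E_4/E_7 = (-13.6057/16) / (-13.6057/49)
E_4/E_7 = 49/16
E_4/E_7 = 3.062500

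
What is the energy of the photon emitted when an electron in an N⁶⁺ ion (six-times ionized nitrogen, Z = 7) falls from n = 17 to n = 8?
8.11002 eV

The energy levels are E_n = -13.6057 Z² eV / n².

Energy at n = 17: E_17 = -13.6057 × 7² / 17² = -2.30684879 eV
Energy at n = 8: E_8 = -13.6057 × 7² / 8² = -10.41686406 eV

For emission (electron falling to lower state), the photon energy is:
E_photon = E_17 - E_8 = |-2.30684879 - (-10.41686406)|
E_photon = 8.11002 eV

This energy is carried away by the emitted photon.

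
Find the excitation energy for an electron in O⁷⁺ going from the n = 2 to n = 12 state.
211.64 eV

The energy levels of a hydrogen-like atom are E_n = -13.6057 Z² eV / n².

Energy at n = 2: E_2 = -13.6057 × 8² / 2² = -217.69120 eV
Energy at n = 12: E_12 = -13.6057 × 8² / 12² = -6.04698 eV

The excitation energy is the difference:
ΔE = E_12 - E_2
ΔE = -6.04698 - (-217.69120)
ΔE = 211.64 eV

Since this is positive, energy must be absorbed (photon absorption).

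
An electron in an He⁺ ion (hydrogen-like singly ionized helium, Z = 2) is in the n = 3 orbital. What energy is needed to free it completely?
6.04698 eV

The ionization energy is the energy needed to remove the electron completely (n → ∞).

For a hydrogen-like ion with Z = 2, E_n = -13.6057 Z² / n² eV.

At n = 3: E_3 = -13.6057 × 2² / 3² = -6.04697778 eV
At n = ∞: E_∞ = 0 eV

Ionization energy = E_∞ - E_3 = 0 - (-6.04697778) = 6.04697778 eV
Ionization energy ≈ 6.04698 eV

This is also called the binding energy of the electron in state n = 3.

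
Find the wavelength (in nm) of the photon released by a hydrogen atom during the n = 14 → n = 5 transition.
2611.2276 nm

First, find the transition energy using E_n = -13.6057 / n² eV:
E_14 = -13.6057 / 14² = -0.0694168367 eV
E_5 = -13.6057 / 5² = -0.5442280000 eV

Photon energy: |ΔE| = |E_5 - E_14| = 0.4748111633 eV

Convert to wavelength using E = hc/λ with hc = 1239.84 eV·nm:
λ = hc/E = 1239.84 eV·nm / 0.4748111633 eV
λ = 2611.2276 nm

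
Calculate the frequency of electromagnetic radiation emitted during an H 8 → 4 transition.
1.54211e+14 Hz

First, find the transition energy:
E_8 = -13.6057 / 8² = -0.212589063 eV
E_4 = -13.6057 / 4² = -0.850356250 eV
|ΔE| = |E_4 - E_8| = 0.637767187 eV

Convert to Joules: E = 0.637767187 eV × (1.602177 × 10⁻¹⁹ J/eV) = 1.0218159e-19 J

Using E = hf:
f = E/h = 1.0218159e-19 J / (6.62607 × 10⁻³⁴ J·s)
f = 1.54211e+14 Hz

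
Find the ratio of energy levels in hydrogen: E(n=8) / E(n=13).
2.640625

Using E_n = -13.6057 Z² / n² eV with Z = 1:

E_8 = -13.6057 / 8² = -13.6057 / 64 = -0.2125890625 eV
E_13 = -13.6057 / 13² = -13.6057 / 169 = -0.0805071006 eV

The ratio is:
E_8/E_13 = (-0.2125890625) / (-0.0805071006)
E_8/E_13 = (-13.6057/64) / (-13.6057/169)
E_8/E_13 = 169/64
E_8/E_13 = 2.640625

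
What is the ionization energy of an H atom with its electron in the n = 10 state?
0.136 eV

The ionization energy is the energy needed to remove the electron completely (n → ∞).

For hydrogen, E_n = -13.6057 eV / n².

At n = 10: E_10 = -13.6057 / 10² = -0.136057 eV
At n = ∞: E_∞ = 0 eV

Ionization energy = E_∞ - E_10 = 0 - (-0.136057) = 0.136057 eV
Ionization energy ≈ 0.136 eV

This is also called the binding energy of the electron in state n = 10.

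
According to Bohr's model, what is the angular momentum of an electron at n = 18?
1.90e-33 J·s (or 18ℏ)

In the Bohr model, angular momentum is quantized:
L = nℏ

where ℏ = h/(2π) = 1.0546e-34 J·s

For n = 18:
L = 18 × 1.0546e-34 J·s
L = 1.90e-33 J·s

This can also be written as L = 18ℏ.
The angular momentum is an integer multiple of the reduced Planck constant.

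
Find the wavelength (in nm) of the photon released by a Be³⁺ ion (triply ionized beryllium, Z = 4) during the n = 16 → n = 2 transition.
23.14324 nm

First, find the transition energy using E_n = -13.6057 Z² / n² eV:
E_16 = -13.6057 × 4² / 16² = -0.8503563 eV
E_2 = -13.6057 × 4² / 2² = -54.4228000 eV

Photon energy: |ΔE| = |E_2 - E_16| = 53.5724437 eV

Convert to wavelength using E = hc/λ with hc = 1239.84 eV·nm:
λ = hc/E = 1239.84 eV·nm / 53.5724437 eV
λ = 23.14324 nm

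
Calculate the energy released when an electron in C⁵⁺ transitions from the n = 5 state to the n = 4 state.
11.0206 eV

The energy levels are E_n = -13.6057 Z² eV / n².

Energy at n = 5: E_5 = -13.6057 × 6² / 5² = -19.5922080 eV
Energy at n = 4: E_4 = -13.6057 × 6² / 4² = -30.6128250 eV

For emission (electron falling to lower state), the photon energy is:
E_photon = E_5 - E_4 = |-19.5922080 - (-30.6128250)|
E_photon = 11.0206 eV

This energy is carried away by the emitted photon.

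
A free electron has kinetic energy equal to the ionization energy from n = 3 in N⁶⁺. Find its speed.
5.10e+06 m/s (or 1.703% of c)

The binding energy at n = 3 for N⁶⁺ is:
E_3 = -13.6057 × 7²/3² = -74.07548 eV
|E_3| = 74.07548 eV

Convert to Joules:
KE = 74.07548 eV × (1.602177 × 10⁻¹⁹ J/eV) = 1.1868e-17 J

Using KE = ½mv²:
v = √(2·KE/m_e)
v = √(2 × 1.1868e-17 J / 9.10938 × 10⁻³¹ kg)
v = 5.10e+06 m/s

This is approximately 1.703% the speed of light.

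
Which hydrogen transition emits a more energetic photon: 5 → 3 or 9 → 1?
9 → 1

Calculate the energy for each transition:

Transition 5 → 3:
ΔE₁ = |E_3 - E_5| = |-13.6057/3² - (-13.6057/5²)|
ΔE₁ = |-1.511744444 - (-0.544228000)| = 0.967516 eV

Transition 9 → 1:
ΔE₂ = |E_1 - E_9| = |-13.6057/1² - (-13.6057/9²)|
ΔE₂ = |-13.605700000 - (-0.167971605)| = 13.437728 eV

Since 13.437728 eV > 0.967516 eV, the transition 9 → 1 emits the more energetic photon.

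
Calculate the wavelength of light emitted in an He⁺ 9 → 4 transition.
454.231 nm

First, find the transition energy using E_n = -13.6057 Z² / n² eV:
E_9 = -13.6057 × 2² / 9² = -0.6718864 eV
E_4 = -13.6057 × 2² / 4² = -3.4014250 eV

Photon energy: |ΔE| = |E_4 - E_9| = 2.7295386 eV

Convert to wavelength using E = hc/λ with hc = 1239.84 eV·nm:
λ = hc/E = 1239.84 eV·nm / 2.7295386 eV
λ = 454.231 nm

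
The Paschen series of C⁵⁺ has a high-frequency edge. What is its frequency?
1.3159e+16 Hz

The series limit corresponds to the transition from n = ∞ to n = 3.
This is the highest energy (shortest wavelength) transition in the Paschen series.

E_∞ = 0 eV
E_3 = -13.6057 × 6² / 3² = -54.422800 eV

Energy at series limit:
ΔE = E_∞ - E_3 = 0 - (-54.422800) = 54.422800 eV
E = 54.422800 eV × (1.602177 × 10⁻¹⁹ J/eV) = 8.719496e-18 J
f = E/h = 8.719496e-18 J / (6.62607 × 10⁻³⁴ J·s) = 1.3159e+16 Hz

This energy equals the ionization energy from the n = 3 state of C⁵⁺.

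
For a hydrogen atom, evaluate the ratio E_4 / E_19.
22.562500

Using E_n = -13.6057 Z² / n² eV with Z = 1:

E_4 = -13.6057 / 4² = -13.6057 / 16 = -0.850356250000 eV
E_19 = -13.6057 / 19² = -13.6057 / 361 = -0.037688919668 eV

The ratio is:
E_4/E_19 = (-0.850356250000) / (-0.037688919668)
E_4/E_19 = (-13.6057/16) / (-13.6057/361)
E_4/E_19 = 361/16
E_4/E_19 = 22.562500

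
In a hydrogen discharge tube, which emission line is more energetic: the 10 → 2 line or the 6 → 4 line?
10 → 2

Calculate the energy for each transition:

Transition 10 → 2:
ΔE₁ = |E_2 - E_10| = |-13.6057/2² - (-13.6057/10²)|
ΔE₁ = |-3.40142500000 - (-0.13605700000)| = 3.26536800 eV

Transition 6 → 4:
ΔE₂ = |E_4 - E_6| = |-13.6057/4² - (-13.6057/6²)|
ΔE₂ = |-0.85035625000 - (-0.37793611111)| = 0.47242014 eV

Since 3.26536800 eV > 0.47242014 eV, the transition 10 → 2 emits the more energetic photon.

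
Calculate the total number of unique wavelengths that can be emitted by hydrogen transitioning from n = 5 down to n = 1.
10

The electron can occupy levels n = 1, 2, ..., 5 during de-excitation — that is m = 5 - 1 + 1 = 5 distinct levels.

The number of distinct spectral lines equals the number of ways to choose 2 of these m levels (each pair gives one possible emission transition):

Number of lines = m(m-1)/2 = 5×4/2 = 10

These correspond to all possible transitions between the 5 levels:
5 → 4, 5 → 3, 5 → 2, 5 → 1, 4 → 3, 4 → 2, 4 → 1, 3 → 2...

Each transition produces a photon with a unique energy (and thus wavelength). This count does not depend on Z.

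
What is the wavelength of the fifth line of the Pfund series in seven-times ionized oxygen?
47.462 nm

The lines of a series are numbered from the longest wavelength (smallest ΔE) outward; the fifth line is the transition from n = n_f + 5 to n_f.
The Pfund series has all transitions ending at n_f = 5.

For O⁷⁺ (Z = 8), the fifth line (ε-line) is the jump from n = 10 to n = 5:
E_10 = -13.6057 × 8² / 10² = -8.70765 eV
E_5 = -13.6057 × 8² / 5² = -34.83059 eV
ΔE = E_10 - E_5 = 26.12294 eV

λ = hc/E = 1239.84 eV·nm / 26.12294 eV
λ = 47.462 nm

This is the ε-line of the Pfund series in O⁷⁺.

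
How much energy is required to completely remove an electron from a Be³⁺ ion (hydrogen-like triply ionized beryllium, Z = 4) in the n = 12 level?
1.51 eV

The ionization energy is the energy needed to remove the electron completely (n → ∞).

For a hydrogen-like ion with Z = 4, E_n = -13.6057 Z² / n² eV.

At n = 12: E_12 = -13.6057 × 4² / 12² = -1.51174 eV
At n = ∞: E_∞ = 0 eV

Ionization energy = E_∞ - E_12 = 0 - (-1.51174) = 1.51174 eV
Ionization energy ≈ 1.51 eV

This is also called the binding energy of the electron in state n = 12.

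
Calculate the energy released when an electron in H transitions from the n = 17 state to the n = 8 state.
0.166 eV

The energy levels are E_n = -13.6057 eV / n².

Energy at n = 17: E_17 = -13.6057 / 17² = -0.047079 eV
Energy at n = 8: E_8 = -13.6057 / 8² = -0.212589 eV

For emission (electron falling to lower state), the photon energy is:
E_photon = E_17 - E_8 = |-0.047079 - (-0.212589)|
E_photon = 0.166 eV

This energy is carried away by the emitted photon.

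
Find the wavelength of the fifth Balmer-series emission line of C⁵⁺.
11.025 nm

The lines of a series are numbered from the longest wavelength (smallest ΔE) outward; the fifth line is the transition from n = n_f + 5 to n_f.
The Balmer series has all transitions ending at n_f = 2.

For C⁵⁺ (Z = 6), the fifth line (ε-line) is the jump from n = 7 to n = 2:
E_7 = -13.6057 × 6² / 7² = -9.99602 eV
E_2 = -13.6057 × 6² / 2² = -122.45130 eV
ΔE = E_7 - E_2 = 112.45528 eV

λ = hc/E = 1239.84 eV·nm / 112.45528 eV
λ = 11.025 nm

This is the ε-line of the Balmer series in C⁵⁺.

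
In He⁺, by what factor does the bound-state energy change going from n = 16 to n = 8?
4.00000

Using E_n = -13.6057 Z² / n² eV with Z = 2:

E_8 = -13.6057 × 2² / 8² = -54.4228 / 64 = -0.85035625000 eV
E_16 = -13.6057 × 2² / 16² = -54.4228 / 256 = -0.21258906250 eV

The ratio is:
E_8/E_16 = (-0.85035625000) / (-0.21258906250)
E_8/E_16 = (-54.4228/64) / (-54.4228/256)
E_8/E_16 = 256/64
E_8/E_16 = 4.00000
(Note: the Z² factors cancel in the ratio.)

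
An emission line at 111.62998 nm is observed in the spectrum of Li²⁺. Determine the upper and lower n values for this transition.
n = 7 → n = 3

First, find the photon energy from the wavelength (hc = 1239.84 eV·nm):
E = hc/λ = 1239.84 eV·nm / 111.62998 nm = 11.106694 eV

The energy levels of Li²⁺ satisfy E_n = -13.6057 × 3² / n² eV, so an emission n_i → n_f releases
ΔE = 13.6057 × 3² × (1/n_f² − 1/n_i²) eV.

Setting ΔE equal to the photon energy:
1/n_f² − 1/n_i² = 11.106694 / (13.6057 × 3²) = 0.090702949

Since 1/n_i² must be positive, we need 1/n_f² > 0.090702949, i.e. n_f ≤ 3. For each allowed n_f, solve n_i = (1/n_f² − 0.090702949)^(−1/2) and check whether it is a whole number:
  n_f = 1: 1/n_i² = 1.000000000 − 0.090702949 = 0.909297051 → n_i = 1.049  (not an integer) ✗
  n_f = 2: 1/n_i² = 0.250000000 − 0.090702949 = 0.159297051 → n_i = 2.506  (not an integer) ✗
  n_f = 3: 1/n_i² = 0.111111111 − 0.090702949 = 0.020408162 → n_i = 7.000  → integer, n_i = 7 ✓

Only n_f = 3 gives an integer upper level, n_i = 7.

The transition is from n = 7 to n = 3 (emission).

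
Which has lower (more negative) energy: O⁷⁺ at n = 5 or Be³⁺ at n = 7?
O⁷⁺ at n = 5 (E = -34.83 eV)

Using E_n = -13.6057 Z² / n² eV:

O⁷⁺ (Z = 8) at n = 5:
E = -13.6057 × 8² / 5² = -13.6057 × 64 / 25 = -34.83059 eV

Be³⁺ (Z = 4) at n = 7:
E = -13.6057 × 4² / 7² = -13.6057 × 16 / 49 = -4.44268 eV

Since -34.83059 eV < -4.44268 eV,
O⁷⁺ at n = 5 is more tightly bound (requires more energy to ionize).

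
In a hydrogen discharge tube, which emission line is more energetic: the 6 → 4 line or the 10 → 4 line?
10 → 4

Calculate the energy for each transition:

Transition 6 → 4:
ΔE₁ = |E_4 - E_6| = |-13.6057/4² - (-13.6057/6²)|
ΔE₁ = |-0.8503562500 - (-0.3779361111)| = 0.4724201 eV

Transition 10 → 4:
ΔE₂ = |E_4 - E_10| = |-13.6057/4² - (-13.6057/10²)|
ΔE₂ = |-0.8503562500 - (-0.1360570000)| = 0.7142993 eV

Since 0.7142993 eV > 0.4724201 eV, the transition 10 → 4 emits the more energetic photon.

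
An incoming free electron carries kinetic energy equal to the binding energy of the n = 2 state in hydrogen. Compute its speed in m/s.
1.09385e+06 m/s (or 0.36% of c)

The binding energy at n = 2 for hydrogen is:
E_2 = -13.6057/2² = -3.40142500 eV
|E_2| = 3.40142500 eV

Convert to Joules:
KE = 3.40142500 eV × (1.602177 × 10⁻¹⁹ J/eV) = 5.4496849e-19 J

Using KE = ½mv²:
v = √(2·KE/m_e)
v = √(2 × 5.4496849e-19 J / 9.10938 × 10⁻³¹ kg)
v = 1.09385e+06 m/s

This is approximately 0.36% the speed of light.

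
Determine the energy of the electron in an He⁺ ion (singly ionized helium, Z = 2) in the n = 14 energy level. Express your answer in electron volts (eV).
-0.27767 eV

The energy levels of a hydrogen-like atom are given by:
E_n = -13.6057 Z² / n² eV  (with Z = 2 for He⁺)

For n = 14:
E_14 = -13.6057 × 2² / 14²
E_14 = -13.6057 × 4 / 196
E_14 = -0.27767 eV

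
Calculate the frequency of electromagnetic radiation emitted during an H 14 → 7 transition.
5.03548e+13 Hz

First, find the transition energy:
E_14 = -13.6057 / 14² = -0.069416837 eV
E_7 = -13.6057 / 7² = -0.277667347 eV
|ΔE| = |E_7 - E_14| = 0.208250510 eV

Convert to Joules: E = 0.208250510 eV × (1.602177 × 10⁻¹⁹ J/eV) = 3.3365418e-20 J

Using E = hf:
f = E/h = 3.3365418e-20 J / (6.62607 × 10⁻³⁴ J·s)
f = 5.03548e+13 Hz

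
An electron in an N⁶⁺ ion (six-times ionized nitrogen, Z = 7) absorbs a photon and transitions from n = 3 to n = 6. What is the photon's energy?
55.5566 eV

The energy levels of a hydrogen-like atom are E_n = -13.6057 Z² eV / n².

Energy at n = 3: E_3 = -13.6057 × 7² / 3² = -74.0754778 eV
Energy at n = 6: E_6 = -13.6057 × 7² / 6² = -18.5188694 eV

The excitation energy is the difference:
ΔE = E_6 - E_3
ΔE = -18.5188694 - (-74.0754778)
ΔE = 55.5566 eV

Since this is positive, energy must be absorbed (photon absorption).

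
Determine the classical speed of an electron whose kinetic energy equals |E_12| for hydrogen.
1.823e+05 m/s (or 0.061% of c)

The binding energy at n = 12 for hydrogen is:
E_12 = -13.6057/12² = -0.09448403 eV
|E_12| = 0.09448403 eV

Convert to Joules:
KE = 0.09448403 eV × (1.602177 × 10⁻¹⁹ J/eV) = 1.51380e-20 J

Using KE = ½mv²:
v = √(2·KE/m_e)
v = √(2 × 1.51380e-20 J / 9.10938 × 10⁻³¹ kg)
v = 1.823e+05 m/s

This is approximately 0.061% the speed of light.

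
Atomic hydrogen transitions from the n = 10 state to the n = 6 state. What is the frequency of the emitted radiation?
5.849e+13 Hz

First, find the transition energy:
E_10 = -13.6057 / 10² = -0.1360570 eV
E_6 = -13.6057 / 6² = -0.3779361 eV
|ΔE| = |E_6 - E_10| = 0.2418791 eV

Convert to Joules: E = 0.2418791 eV × (1.602177 × 10⁻¹⁹ J/eV) = 3.87533e-20 J

Using E = hf:
f = E/h = 3.87533e-20 J / (6.62607 × 10⁻³⁴ J·s)
f = 5.849e+13 Hz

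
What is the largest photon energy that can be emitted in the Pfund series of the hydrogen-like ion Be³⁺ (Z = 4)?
8.7076 eV

The series limit corresponds to the transition from n = ∞ to n = 5.
This is the highest energy (shortest wavelength) transition in the Pfund series.

E_∞ = 0 eV
E_5 = -13.6057 × 4² / 5² = -8.7076 eV

Energy at series limit:
ΔE = E_∞ - E_5 = 0 - (-8.7076) = 8.7076 eV

This energy equals the ionization energy from the n = 5 state of Be³⁺.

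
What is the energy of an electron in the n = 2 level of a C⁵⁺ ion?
-122.451 eV

For hydrogen-like ions, the energy levels scale with Z²:
E_n = -13.6057 Z² / n² eV

For C⁵⁺ (Z = 6) at n = 2:
E_2 = -13.6057 × 6² / 2²
E_2 = -13.6057 × 36 / 4
E_2 = -489.8052 / 4
E_2 = -122.451 eV

The energy is 36 times more negative than hydrogen at the same n due to the stronger nuclear charge.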